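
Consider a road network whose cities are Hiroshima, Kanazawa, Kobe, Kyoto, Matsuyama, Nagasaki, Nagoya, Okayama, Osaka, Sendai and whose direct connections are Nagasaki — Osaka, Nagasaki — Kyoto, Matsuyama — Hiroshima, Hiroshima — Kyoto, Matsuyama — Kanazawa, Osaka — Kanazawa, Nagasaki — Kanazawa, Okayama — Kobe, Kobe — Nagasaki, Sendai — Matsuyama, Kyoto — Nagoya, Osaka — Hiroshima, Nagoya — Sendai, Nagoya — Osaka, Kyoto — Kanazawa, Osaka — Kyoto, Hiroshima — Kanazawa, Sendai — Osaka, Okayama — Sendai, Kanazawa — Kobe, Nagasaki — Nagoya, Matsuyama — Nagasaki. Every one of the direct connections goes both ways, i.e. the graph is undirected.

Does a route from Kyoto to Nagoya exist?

Explore from Kyoto.
Distance 1: reach Hiroshima, Kanazawa, Nagasaki, Nagoya, Osaka.
Found Nagoya.

Yes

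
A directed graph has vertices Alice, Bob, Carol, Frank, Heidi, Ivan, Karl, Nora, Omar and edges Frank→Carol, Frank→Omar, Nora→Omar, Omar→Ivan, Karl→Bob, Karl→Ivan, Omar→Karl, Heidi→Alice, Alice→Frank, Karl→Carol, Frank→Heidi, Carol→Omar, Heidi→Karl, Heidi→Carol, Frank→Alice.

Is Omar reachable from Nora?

Yes

Explore from Nora.
Distance 1: reach Omar.
Found Omar.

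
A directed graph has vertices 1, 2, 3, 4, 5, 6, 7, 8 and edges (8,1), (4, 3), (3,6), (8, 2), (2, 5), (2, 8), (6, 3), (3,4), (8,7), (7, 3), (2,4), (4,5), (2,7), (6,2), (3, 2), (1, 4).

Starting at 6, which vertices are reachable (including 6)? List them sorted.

Start at 6.
Its neighbours: 2, 3.
Then their neighbours: 4, 5, 7, 8.
Then next layer: 1.
Every vertex is now reached.

1, 2, 3, 4, 5, 6, 7, 8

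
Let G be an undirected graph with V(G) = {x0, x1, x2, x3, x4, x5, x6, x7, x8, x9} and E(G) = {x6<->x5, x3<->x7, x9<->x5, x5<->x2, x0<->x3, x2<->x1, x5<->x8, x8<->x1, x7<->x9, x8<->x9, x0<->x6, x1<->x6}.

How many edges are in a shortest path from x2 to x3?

4

Distance 0: x2.
Distance 1: x1, x5.
Distance 2: x6, x8, x9.
Distance 3: x0, x7.
Distance 4: x3 — contains x3.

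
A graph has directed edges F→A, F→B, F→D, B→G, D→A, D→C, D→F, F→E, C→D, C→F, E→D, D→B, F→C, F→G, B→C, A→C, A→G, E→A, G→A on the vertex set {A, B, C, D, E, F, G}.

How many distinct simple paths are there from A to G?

A→C→D→B→G
A→C→D→F→B→G
A→C→D→F→G
A→C→F→B→G
A→C→F→D→B→G
A→C→F→E→D→B→G
A→C→F→G
A→G

8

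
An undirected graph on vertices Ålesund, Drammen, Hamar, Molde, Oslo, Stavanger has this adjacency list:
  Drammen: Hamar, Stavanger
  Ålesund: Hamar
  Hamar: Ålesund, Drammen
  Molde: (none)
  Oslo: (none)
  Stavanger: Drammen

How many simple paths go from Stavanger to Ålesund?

Stavanger–Drammen–Hamar–Ålesund

1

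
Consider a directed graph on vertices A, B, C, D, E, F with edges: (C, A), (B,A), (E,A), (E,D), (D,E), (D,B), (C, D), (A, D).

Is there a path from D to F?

Explore from D.
Distance 1: reach B, E.
Distance 2: reach A.
The search from D is exhausted; no directed path reaches F.

No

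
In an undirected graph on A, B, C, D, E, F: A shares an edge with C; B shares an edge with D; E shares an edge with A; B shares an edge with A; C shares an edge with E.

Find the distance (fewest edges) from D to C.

Distance 0: D.
Distance 1: B.
Distance 2: A.
Distance 3: C, E — contains C.

3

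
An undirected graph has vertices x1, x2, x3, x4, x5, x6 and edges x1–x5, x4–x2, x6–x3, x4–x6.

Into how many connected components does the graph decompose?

2

From x1: component {x1, x5}.
From x2: component {x2, x3, x4, x6}.
That's 2 components.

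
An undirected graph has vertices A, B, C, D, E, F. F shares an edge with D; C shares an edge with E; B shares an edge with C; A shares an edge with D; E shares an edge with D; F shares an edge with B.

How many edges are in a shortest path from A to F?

Distance 0: A.
Distance 1: D.
Distance 2: E, F — contains F.

2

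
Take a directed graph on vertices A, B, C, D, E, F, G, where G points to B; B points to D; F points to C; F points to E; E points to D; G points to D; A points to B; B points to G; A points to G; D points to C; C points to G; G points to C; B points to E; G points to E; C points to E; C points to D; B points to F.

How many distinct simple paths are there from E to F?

1

E→D→C→G→B→F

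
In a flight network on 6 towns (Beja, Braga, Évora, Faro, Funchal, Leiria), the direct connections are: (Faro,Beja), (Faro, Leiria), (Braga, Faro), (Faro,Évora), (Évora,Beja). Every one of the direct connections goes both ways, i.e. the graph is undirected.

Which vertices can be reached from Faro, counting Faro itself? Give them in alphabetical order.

Start at Faro.
Its neighbours: Beja, Braga, Évora, Leiria.
Nothing further is reachable.

Beja, Braga, Évora, Faro, Leiria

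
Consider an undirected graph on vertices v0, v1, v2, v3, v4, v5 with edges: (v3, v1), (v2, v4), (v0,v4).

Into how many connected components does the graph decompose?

3

From v0: component {v0, v2, v4}.
From v1: component {v1, v3}.
From v5: component {v5}.
That's 3 components.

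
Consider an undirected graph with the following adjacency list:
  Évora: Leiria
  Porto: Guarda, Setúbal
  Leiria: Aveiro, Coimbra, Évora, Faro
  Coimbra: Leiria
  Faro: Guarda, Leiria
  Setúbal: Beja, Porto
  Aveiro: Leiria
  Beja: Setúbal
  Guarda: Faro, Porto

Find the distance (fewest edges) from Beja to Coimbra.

6

Distance 0: Beja.
Distance 1: Setúbal.
Distance 2: Porto.
Distance 3: Guarda.
Distance 4: Faro.
Distance 5: Leiria.
Distance 6: Aveiro, Coimbra, Évora — contains Coimbra.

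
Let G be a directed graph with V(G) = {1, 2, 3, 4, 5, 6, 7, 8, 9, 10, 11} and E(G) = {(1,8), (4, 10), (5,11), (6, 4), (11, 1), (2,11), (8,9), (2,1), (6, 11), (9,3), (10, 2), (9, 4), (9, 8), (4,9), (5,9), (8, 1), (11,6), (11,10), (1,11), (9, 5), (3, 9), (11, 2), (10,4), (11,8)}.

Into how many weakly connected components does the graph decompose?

From 1: component {1, 2, 3, 4, 5, 6, 8, 9, 10, 11}.
From 7: component {7}.
That's 2 components.

2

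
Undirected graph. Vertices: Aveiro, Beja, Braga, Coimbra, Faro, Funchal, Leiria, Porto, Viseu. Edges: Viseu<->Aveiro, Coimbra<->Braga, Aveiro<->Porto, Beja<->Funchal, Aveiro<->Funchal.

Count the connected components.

4

From Aveiro: component {Aveiro, Beja, Funchal, Porto, Viseu}.
From Braga: component {Braga, Coimbra}.
From Faro: component {Faro}.
From Leiria: component {Leiria}.
That's 4 components.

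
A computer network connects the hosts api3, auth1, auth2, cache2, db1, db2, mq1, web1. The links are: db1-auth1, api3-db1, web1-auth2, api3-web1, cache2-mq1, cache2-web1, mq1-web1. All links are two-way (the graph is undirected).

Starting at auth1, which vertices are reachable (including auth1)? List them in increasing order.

api3, auth1, auth2, cache2, db1, mq1, web1

Start at auth1.
Its neighbours: db1.
Then their neighbours: api3.
Then next layer: web1.
Then next layer: auth2, cache2, mq1.
Nothing further is reachable.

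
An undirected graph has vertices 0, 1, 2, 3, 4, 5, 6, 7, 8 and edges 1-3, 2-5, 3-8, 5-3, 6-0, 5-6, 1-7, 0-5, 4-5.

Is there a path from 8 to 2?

Explore from 8.
Distance 1: reach 3.
Distance 2: reach 1, 5.
Distance 3: reach 0, 2, 4, 6, 7.
Found 2.

Yes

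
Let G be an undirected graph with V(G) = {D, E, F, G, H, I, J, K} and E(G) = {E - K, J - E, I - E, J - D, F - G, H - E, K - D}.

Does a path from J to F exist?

Explore from J.
Distance 1: reach D, E.
Distance 2: reach H, I, K.
The search is exhausted without reaching F; it lies in a different component.

No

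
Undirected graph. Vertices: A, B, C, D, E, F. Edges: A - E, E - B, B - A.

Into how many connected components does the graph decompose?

4

From A: component {A, B, E}.
From C: component {C}.
From D: component {D}.
From F: component {F}.
That's 4 components.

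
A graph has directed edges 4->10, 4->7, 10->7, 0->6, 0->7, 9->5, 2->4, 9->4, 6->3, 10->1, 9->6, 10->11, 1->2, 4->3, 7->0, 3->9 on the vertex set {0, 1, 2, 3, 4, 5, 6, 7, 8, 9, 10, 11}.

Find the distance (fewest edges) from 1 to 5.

5

Distance 0: 1.
Distance 1: 2.
Distance 2: 4.
Distance 3: 3, 7, 10.
Distance 4: 0, 9, 11.
Distance 5: 5, 6 — contains 5.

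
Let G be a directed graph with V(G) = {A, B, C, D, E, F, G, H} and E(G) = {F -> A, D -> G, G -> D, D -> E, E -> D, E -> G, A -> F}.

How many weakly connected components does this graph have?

5

From A: component {A, F}.
From B: component {B}.
From C: component {C}.
From D: component {D, E, G}.
From H: component {H}.
That's 5 components.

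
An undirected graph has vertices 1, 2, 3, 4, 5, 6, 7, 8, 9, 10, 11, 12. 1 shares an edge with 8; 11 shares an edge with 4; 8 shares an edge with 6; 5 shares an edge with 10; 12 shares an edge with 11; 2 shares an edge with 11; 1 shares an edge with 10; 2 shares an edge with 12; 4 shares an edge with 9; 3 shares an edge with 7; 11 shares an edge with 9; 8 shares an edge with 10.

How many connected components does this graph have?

From 1: component {1, 5, 6, 8, 10}.
From 2: component {2, 4, 9, 11, 12}.
From 3: component {3, 7}.
That's 3 components.

3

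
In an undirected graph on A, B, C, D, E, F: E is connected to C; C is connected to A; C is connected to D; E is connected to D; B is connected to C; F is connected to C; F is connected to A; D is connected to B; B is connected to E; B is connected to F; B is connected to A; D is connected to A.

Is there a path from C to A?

Yes

Explore from C.
Distance 1: reach A, B, D, E, F.
Found A.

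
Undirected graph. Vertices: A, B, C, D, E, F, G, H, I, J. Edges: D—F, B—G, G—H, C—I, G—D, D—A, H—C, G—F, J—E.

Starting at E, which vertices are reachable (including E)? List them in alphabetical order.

Start at E.
Its neighbours: J.
Nothing further is reachable.

E, J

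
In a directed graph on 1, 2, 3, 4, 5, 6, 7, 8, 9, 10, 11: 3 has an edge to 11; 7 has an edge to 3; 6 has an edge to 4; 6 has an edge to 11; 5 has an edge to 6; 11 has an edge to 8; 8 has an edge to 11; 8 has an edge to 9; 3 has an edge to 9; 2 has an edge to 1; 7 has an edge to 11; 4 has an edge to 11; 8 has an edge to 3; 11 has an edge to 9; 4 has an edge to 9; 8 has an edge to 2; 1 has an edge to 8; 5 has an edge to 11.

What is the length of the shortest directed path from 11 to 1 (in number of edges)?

Distance 0: 11.
Distance 1: 8, 9.
Distance 2: 2, 3.
Distance 3: 1 — contains 1.

3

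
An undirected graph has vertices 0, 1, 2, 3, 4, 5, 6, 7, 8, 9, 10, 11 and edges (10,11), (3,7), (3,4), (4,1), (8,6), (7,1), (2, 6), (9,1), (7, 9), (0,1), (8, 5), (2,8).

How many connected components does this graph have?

From 0: component {0, 1, 3, 4, 7, 9}.
From 2: component {2, 5, 6, 8}.
From 10: component {10, 11}.
That's 3 components.

3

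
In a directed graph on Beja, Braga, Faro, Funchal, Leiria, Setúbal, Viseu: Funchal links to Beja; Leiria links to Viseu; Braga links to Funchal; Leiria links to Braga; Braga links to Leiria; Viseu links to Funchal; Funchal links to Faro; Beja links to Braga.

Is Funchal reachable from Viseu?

Yes

Explore from Viseu.
Distance 1: reach Funchal.
Found Funchal.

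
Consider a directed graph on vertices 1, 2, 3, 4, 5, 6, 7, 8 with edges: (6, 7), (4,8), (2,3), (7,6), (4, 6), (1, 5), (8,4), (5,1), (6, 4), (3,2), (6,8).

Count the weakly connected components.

From 1: component {1, 5}.
From 2: component {2, 3}.
From 4: component {4, 6, 7, 8}.
That's 3 components.

3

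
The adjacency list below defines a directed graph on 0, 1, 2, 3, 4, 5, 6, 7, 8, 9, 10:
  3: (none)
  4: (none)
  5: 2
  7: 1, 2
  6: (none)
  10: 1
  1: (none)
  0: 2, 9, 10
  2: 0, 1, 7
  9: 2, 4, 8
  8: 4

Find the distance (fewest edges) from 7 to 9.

Distance 0: 7.
Distance 1: 1, 2.
Distance 2: 0.
Distance 3: 9, 10 — contains 9.

3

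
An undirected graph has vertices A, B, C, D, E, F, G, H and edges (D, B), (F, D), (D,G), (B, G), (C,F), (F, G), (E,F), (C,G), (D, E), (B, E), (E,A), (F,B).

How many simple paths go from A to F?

15

A–E–B–D–F
A–E–B–D–G–C–F
A–E–B–D–G–F
A–E–B–F
A–E–B–G–C–F
A–E–B–G–D–F
A–E–B–G–F
A–E–D–B–F
A–E–D–B–G–C–F
A–E–D–B–G–F
A–E–D–F
A–E–D–G–B–F
A–E–D–G–C–F
A–E–D–G–F
A–E–F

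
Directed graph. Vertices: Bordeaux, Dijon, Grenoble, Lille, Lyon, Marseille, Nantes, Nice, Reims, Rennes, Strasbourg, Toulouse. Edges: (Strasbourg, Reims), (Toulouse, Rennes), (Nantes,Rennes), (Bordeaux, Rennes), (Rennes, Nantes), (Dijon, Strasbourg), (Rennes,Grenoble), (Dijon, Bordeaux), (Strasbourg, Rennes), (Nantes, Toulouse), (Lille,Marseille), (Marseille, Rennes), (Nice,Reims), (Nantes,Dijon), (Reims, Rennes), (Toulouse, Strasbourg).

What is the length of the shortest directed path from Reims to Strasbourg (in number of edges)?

Distance 0: Reims.
Distance 1: Rennes.
Distance 2: Grenoble, Nantes.
Distance 3: Dijon, Toulouse.
Distance 4: Bordeaux, Strasbourg — contains Strasbourg.

4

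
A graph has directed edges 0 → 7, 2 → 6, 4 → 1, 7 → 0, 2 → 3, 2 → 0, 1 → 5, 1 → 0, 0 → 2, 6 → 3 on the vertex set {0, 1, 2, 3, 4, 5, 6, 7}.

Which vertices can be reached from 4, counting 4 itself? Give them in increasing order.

Start at 4.
Its neighbours: 1.
Then their neighbours: 0, 5.
Then next layer: 2, 7.
Then next layer: 3, 6.
Every vertex is now reached.

0, 1, 2, 3, 4, 5, 6, 7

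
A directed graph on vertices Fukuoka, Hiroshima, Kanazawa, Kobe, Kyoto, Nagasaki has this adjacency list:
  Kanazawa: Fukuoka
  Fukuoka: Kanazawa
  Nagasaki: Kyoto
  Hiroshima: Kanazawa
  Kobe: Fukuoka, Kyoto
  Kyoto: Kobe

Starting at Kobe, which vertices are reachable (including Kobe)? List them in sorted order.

Fukuoka, Kanazawa, Kobe, Kyoto

Start at Kobe.
Its neighbours: Fukuoka, Kyoto.
Then their neighbours: Kanazawa.
Nothing further is reachable.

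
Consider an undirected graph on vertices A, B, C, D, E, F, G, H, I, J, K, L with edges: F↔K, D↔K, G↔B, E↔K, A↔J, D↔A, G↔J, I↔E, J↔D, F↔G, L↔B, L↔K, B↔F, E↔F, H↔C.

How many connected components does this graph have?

From A: component {A, B, D, E, F, G, I, J, K, L}.
From C: component {C, H}.
That's 2 components.

2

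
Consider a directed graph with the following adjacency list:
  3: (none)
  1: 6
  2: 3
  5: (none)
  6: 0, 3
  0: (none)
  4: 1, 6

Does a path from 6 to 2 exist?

Explore from 6.
Distance 1: reach 0, 3.
The search from 6 is exhausted; no directed path reaches 2.

No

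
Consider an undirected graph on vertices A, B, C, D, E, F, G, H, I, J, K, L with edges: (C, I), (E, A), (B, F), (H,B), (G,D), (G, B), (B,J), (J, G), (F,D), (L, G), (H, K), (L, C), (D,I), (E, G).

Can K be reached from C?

Yes

Explore from C.
Distance 1: reach I, L.
Distance 2: reach D, G.
Distance 3: reach B, E, F, J.
Distance 4: reach A, H.
Distance 5: reach K.
Found K.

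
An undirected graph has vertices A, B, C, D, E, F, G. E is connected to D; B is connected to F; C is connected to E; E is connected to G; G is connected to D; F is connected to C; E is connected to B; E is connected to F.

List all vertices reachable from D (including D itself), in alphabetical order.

Start at D.
Its neighbours: E, G.
Then their neighbours: B, C, F.
Nothing further is reachable.

B, C, D, E, F, G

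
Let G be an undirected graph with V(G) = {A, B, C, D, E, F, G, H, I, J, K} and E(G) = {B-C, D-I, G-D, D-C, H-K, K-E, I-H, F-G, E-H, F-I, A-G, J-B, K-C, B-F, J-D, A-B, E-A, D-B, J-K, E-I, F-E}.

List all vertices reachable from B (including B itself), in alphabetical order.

Start at B.
Its neighbours: A, C, D, F, J.
Then their neighbours: E, G, I, K.
Then next layer: H.
Every vertex is now reached.

A, B, C, D, E, F, G, H, I, J, K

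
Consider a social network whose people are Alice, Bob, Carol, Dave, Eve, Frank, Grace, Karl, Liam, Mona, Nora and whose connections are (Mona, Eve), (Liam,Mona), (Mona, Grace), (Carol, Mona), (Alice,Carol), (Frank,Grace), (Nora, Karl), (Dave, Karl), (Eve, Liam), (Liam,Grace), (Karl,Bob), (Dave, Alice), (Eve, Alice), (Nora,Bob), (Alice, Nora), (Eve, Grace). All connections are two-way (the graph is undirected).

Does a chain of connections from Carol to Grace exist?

Yes

Explore from Carol.
Distance 1: reach Alice, Mona.
Distance 2: reach Dave, Eve, Grace, Liam, Nora.
Found Grace.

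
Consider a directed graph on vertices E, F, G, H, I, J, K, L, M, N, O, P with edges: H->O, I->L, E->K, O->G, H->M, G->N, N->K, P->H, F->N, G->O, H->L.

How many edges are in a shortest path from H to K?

4

Distance 0: H.
Distance 1: L, M, O.
Distance 2: G.
Distance 3: N.
Distance 4: K — contains K.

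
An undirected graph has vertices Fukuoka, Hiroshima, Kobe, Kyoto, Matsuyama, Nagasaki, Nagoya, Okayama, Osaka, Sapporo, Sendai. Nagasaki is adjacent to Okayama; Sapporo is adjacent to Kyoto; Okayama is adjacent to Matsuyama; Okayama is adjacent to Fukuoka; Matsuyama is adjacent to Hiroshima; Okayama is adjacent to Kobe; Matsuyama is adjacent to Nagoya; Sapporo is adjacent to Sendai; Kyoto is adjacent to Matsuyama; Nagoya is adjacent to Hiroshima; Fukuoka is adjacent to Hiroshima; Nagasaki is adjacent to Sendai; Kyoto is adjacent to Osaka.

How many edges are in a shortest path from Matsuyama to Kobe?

2

Distance 0: Matsuyama.
Distance 1: Hiroshima, Kyoto, Nagoya, Okayama.
Distance 2: Fukuoka, Kobe, Nagasaki, Osaka, Sapporo — contains Kobe.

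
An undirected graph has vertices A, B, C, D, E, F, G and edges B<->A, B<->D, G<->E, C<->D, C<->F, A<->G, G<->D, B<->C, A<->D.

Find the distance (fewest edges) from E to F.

Distance 0: E.
Distance 1: G.
Distance 2: A, D.
Distance 3: B, C.
Distance 4: F — contains F.

4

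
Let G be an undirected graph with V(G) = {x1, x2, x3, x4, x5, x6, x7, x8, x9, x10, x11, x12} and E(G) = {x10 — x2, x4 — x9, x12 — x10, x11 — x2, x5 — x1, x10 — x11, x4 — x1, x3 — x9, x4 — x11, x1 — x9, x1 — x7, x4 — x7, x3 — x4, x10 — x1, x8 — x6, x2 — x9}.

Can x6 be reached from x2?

Explore from x2.
Distance 1: reach x9, x10, x11.
Distance 2: reach x1, x3, x4, x12.
Distance 3: reach x5, x7.
The search is exhausted without reaching x6; it lies in a different component.

No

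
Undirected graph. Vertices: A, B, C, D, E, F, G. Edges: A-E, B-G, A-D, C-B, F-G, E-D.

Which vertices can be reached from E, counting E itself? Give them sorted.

A, D, E

Start at E.
Its neighbours: A, D.
Nothing further is reachable.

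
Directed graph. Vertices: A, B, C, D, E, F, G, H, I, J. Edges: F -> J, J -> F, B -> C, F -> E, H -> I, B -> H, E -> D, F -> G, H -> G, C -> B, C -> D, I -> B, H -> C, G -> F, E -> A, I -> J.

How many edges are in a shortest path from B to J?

3

Distance 0: B.
Distance 1: C, H.
Distance 2: D, G, I.
Distance 3: F, J — contains J.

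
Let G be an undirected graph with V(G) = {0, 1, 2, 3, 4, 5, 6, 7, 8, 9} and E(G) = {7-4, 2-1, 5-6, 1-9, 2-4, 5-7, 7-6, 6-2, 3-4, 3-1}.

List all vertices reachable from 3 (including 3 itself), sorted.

Start at 3.
Its neighbours: 1, 4.
Then their neighbours: 2, 7, 9.
Then next layer: 5, 6.
Nothing further is reachable.

1, 2, 3, 4, 5, 6, 7, 9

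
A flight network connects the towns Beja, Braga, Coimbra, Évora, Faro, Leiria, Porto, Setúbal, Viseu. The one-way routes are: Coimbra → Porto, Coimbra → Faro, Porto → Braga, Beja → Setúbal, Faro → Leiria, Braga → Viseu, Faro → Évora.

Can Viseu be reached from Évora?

No

Évora has no outgoing edges, so nothing is reachable from it.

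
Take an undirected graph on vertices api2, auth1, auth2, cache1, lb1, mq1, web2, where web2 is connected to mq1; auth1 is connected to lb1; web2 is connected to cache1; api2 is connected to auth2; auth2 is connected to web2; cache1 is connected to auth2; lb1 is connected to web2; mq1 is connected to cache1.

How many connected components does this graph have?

1

From api2: component {api2, auth1, auth2, cache1, lb1, mq1, web2}.
That's 1 component.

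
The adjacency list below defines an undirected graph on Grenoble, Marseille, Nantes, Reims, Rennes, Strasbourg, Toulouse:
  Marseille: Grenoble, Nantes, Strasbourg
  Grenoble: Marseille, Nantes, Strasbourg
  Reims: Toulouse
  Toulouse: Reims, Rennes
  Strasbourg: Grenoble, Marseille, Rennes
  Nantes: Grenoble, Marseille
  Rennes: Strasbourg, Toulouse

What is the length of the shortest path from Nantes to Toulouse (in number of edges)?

Distance 0: Nantes.
Distance 1: Grenoble, Marseille.
Distance 2: Strasbourg.
Distance 3: Rennes.
Distance 4: Toulouse — contains Toulouse.

4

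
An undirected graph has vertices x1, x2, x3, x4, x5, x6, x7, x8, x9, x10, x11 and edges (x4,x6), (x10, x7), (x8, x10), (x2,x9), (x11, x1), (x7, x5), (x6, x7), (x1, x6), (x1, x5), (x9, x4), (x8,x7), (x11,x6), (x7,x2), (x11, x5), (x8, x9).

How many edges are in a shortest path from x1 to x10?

3

Distance 0: x1.
Distance 1: x5, x6, x11.
Distance 2: x4, x7.
Distance 3: x2, x8, x9, x10 — contains x10.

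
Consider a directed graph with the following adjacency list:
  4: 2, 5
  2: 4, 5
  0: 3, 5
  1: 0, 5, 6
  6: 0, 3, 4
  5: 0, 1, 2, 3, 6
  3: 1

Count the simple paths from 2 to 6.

2→4→5→0→3→1→6
2→4→5→1→6
2→4→5→3→1→6
2→4→5→6
2→5→0→3→1→6
2→5→1→6
2→5→3→1→6
2→5→6

8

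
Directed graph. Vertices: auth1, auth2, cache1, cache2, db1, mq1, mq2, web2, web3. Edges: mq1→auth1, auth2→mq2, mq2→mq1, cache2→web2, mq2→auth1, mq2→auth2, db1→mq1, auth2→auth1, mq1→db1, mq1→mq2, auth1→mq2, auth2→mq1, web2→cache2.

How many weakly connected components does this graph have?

4

From auth1: component {auth1, auth2, db1, mq1, mq2}.
From cache1: component {cache1}.
From cache2: component {cache2, web2}.
From web3: component {web3}.
That's 4 components.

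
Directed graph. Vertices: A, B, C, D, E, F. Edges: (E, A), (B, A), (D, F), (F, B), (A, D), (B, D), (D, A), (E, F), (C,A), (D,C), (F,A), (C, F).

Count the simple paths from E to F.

3

E→A→D→C→F
E→A→D→F
E→F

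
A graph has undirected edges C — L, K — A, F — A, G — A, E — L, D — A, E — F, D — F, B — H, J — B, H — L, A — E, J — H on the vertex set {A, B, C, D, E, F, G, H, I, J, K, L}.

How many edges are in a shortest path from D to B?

Distance 0: D.
Distance 1: A, F.
Distance 2: E, G, K.
Distance 3: L.
Distance 4: C, H.
Distance 5: B, J — contains B.

5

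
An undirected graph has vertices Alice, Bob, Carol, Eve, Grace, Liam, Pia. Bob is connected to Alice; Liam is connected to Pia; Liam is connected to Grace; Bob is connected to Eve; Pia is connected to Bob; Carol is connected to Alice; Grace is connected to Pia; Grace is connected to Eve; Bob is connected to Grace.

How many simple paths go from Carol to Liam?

6

Carol–Alice–Bob–Eve–Grace–Liam
Carol–Alice–Bob–Eve–Grace–Pia–Liam
Carol–Alice–Bob–Grace–Liam
Carol–Alice–Bob–Grace–Pia–Liam
Carol–Alice–Bob–Pia–Grace–Liam
Carol–Alice–Bob–Pia–Liam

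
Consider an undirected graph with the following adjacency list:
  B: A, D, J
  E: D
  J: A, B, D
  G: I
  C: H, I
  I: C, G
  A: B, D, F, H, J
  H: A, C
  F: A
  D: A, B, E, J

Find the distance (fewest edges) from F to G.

5

Distance 0: F.
Distance 1: A.
Distance 2: B, D, H, J.
Distance 3: C, E.
Distance 4: I.
Distance 5: G — contains G.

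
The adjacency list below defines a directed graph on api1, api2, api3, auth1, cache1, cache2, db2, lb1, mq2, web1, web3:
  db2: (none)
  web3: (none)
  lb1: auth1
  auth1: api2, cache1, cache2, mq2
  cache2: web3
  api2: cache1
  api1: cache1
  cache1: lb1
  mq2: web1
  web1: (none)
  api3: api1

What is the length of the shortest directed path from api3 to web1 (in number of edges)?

Distance 0: api3.
Distance 1: api1.
Distance 2: cache1.
Distance 3: lb1.
Distance 4: auth1.
Distance 5: api2, cache2, mq2.
Distance 6: web1, web3 — contains web1.

6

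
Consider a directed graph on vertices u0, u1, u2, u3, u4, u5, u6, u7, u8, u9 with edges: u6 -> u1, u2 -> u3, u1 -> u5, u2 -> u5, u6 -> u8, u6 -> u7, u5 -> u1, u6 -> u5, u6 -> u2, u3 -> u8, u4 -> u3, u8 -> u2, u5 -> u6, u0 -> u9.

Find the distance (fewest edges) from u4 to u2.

Distance 0: u4.
Distance 1: u3.
Distance 2: u8.
Distance 3: u2 — contains u2.

3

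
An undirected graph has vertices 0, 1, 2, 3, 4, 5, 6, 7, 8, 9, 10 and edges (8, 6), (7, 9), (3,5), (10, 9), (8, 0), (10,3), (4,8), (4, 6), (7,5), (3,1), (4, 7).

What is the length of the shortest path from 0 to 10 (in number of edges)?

5

Distance 0: 0.
Distance 1: 8.
Distance 2: 4, 6.
Distance 3: 7.
Distance 4: 5, 9.
Distance 5: 3, 10 — contains 10.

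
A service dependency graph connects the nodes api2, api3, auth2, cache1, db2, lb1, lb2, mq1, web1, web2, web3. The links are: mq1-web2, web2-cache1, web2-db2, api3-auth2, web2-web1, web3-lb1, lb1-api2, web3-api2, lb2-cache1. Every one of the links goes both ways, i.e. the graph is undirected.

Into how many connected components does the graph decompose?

3

From api2: component {api2, lb1, web3}.
From api3: component {api3, auth2}.
From cache1: component {cache1, db2, lb2, mq1, web1, web2}.
That's 3 components.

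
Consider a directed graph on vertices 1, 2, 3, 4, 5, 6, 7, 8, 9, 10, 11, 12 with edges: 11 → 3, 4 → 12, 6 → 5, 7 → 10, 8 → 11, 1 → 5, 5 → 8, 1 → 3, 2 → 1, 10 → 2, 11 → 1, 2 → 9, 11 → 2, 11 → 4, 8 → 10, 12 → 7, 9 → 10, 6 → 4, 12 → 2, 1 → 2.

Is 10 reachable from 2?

Explore from 2.
Distance 1: reach 1, 9.
Distance 2: reach 3, 5, 10.
Found 10.

Yes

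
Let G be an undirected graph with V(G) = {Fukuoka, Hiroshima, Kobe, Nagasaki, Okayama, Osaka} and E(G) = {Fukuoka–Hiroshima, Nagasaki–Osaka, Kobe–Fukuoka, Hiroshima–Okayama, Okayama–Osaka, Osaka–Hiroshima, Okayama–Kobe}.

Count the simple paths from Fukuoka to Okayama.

3

Fukuoka–Hiroshima–Okayama
Fukuoka–Hiroshima–Osaka–Okayama
Fukuoka–Kobe–Okayama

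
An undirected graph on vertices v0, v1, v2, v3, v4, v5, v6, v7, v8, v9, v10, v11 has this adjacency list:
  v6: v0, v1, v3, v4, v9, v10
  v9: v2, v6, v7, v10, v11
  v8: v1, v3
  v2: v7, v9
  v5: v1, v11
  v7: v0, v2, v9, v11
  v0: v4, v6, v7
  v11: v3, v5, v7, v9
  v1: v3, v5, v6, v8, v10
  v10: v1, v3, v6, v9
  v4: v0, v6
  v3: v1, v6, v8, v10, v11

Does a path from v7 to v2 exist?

Explore from v7.
Distance 1: reach v0, v2, v9, v11.
Found v2.

Yes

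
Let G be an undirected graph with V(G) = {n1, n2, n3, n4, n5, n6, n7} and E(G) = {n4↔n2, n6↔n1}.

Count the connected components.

From n1: component {n1, n6}.
From n2: component {n2, n4}.
From n3: component {n3}.
From n5: component {n5}.
From n7: component {n7}.
That's 5 components.

5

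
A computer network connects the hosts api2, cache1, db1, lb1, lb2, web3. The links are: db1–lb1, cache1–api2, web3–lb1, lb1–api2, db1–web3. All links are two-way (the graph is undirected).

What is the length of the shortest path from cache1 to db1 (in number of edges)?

Distance 0: cache1.
Distance 1: api2.
Distance 2: lb1.
Distance 3: db1, web3 — contains db1.

3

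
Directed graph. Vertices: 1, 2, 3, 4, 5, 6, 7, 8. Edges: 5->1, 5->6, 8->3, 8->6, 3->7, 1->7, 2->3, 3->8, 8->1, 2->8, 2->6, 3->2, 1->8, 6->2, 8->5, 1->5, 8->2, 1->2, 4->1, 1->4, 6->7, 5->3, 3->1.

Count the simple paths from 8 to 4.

7

8→1→4
8→2→3→1→4
8→3→1→4
8→5→1→4
8→5→3→1→4
8→5→6→2→3→1→4
8→6→2→3→1→4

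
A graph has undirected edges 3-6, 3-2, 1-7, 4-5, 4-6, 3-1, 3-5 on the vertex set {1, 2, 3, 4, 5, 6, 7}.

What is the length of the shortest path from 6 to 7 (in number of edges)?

3

Distance 0: 6.
Distance 1: 3, 4.
Distance 2: 1, 2, 5.
Distance 3: 7 — contains 7.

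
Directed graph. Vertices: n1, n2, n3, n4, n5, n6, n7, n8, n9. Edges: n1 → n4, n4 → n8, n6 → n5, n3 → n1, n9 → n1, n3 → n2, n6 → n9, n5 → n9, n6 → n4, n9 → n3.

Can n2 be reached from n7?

n7 has no outgoing edges, so nothing is reachable from it.

No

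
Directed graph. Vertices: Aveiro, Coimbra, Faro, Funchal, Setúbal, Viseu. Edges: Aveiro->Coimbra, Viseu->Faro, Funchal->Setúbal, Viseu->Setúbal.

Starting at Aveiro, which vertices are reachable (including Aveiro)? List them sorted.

Aveiro, Coimbra

Start at Aveiro.
Its neighbours: Coimbra.
Nothing further is reachable.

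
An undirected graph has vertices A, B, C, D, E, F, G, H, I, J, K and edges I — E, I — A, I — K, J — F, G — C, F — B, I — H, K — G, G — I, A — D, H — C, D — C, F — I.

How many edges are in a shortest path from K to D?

3

Distance 0: K.
Distance 1: G, I.
Distance 2: A, C, E, F, H.
Distance 3: B, D, J — contains D.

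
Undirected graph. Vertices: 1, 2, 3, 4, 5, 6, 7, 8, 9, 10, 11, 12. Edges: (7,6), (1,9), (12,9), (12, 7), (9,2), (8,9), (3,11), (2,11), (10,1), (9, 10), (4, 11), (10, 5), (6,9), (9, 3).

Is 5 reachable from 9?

Yes

Explore from 9.
Distance 1: reach 1, 2, 3, 6, 8, 10, 12.
Distance 2: reach 5, 7, 11.
Found 5.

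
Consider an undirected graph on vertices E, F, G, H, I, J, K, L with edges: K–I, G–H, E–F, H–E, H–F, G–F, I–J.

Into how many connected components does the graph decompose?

From E: component {E, F, G, H}.
From I: component {I, J, K}.
From L: component {L}.
That's 3 components.

3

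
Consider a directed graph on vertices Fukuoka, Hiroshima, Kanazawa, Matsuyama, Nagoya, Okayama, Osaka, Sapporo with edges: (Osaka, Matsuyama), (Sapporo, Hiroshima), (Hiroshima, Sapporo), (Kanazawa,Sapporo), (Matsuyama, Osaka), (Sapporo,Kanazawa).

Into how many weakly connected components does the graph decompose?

5

From Fukuoka: component {Fukuoka}.
From Hiroshima: component {Hiroshima, Kanazawa, Sapporo}.
From Matsuyama: component {Matsuyama, Osaka}.
From Nagoya: component {Nagoya}.
From Okayama: component {Okayama}.
That's 5 components.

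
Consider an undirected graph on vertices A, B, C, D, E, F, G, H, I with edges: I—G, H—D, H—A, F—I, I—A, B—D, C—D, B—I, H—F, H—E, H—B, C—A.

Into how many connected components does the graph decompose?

From A: component {A, B, C, D, E, F, G, H, I}.
That's 1 component.

1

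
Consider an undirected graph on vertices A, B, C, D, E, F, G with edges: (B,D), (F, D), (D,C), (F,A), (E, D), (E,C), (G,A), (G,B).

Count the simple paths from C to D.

2

C–D
C–E–D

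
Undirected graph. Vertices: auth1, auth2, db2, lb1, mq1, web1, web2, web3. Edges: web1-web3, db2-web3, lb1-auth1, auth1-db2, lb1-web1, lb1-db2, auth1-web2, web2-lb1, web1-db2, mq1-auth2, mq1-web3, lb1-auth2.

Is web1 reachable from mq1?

Explore from mq1.
Distance 1: reach auth2, web3.
Distance 2: reach db2, lb1, web1.
Found web1.

Yes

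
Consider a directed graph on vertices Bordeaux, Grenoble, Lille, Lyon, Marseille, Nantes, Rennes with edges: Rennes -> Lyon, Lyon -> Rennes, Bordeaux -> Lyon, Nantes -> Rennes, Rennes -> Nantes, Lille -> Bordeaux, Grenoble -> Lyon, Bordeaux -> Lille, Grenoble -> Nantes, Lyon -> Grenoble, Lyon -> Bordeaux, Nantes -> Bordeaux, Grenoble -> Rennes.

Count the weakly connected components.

2

From Bordeaux: component {Bordeaux, Grenoble, Lille, Lyon, Nantes, Rennes}.
From Marseille: component {Marseille}.
That's 2 components.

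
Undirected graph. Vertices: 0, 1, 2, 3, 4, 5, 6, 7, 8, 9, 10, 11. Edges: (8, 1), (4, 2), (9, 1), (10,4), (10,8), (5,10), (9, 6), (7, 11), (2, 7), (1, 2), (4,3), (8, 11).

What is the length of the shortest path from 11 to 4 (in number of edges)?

Distance 0: 11.
Distance 1: 7, 8.
Distance 2: 1, 2, 10.
Distance 3: 4, 5, 9 — contains 4.

3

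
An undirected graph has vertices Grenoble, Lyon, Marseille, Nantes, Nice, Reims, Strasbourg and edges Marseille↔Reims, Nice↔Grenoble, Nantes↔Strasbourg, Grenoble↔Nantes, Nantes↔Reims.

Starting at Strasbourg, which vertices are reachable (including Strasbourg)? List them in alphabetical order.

Start at Strasbourg.
Its neighbours: Nantes.
Then their neighbours: Grenoble, Reims.
Then next layer: Marseille, Nice.
Nothing further is reachable.

Grenoble, Marseille, Nantes, Nice, Reims, Strasbourg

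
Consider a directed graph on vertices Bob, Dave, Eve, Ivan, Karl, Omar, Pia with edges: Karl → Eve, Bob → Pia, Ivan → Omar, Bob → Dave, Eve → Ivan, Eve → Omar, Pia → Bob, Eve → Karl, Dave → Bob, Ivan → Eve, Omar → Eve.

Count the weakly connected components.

From Bob: component {Bob, Dave, Pia}.
From Eve: component {Eve, Ivan, Karl, Omar}.
That's 2 components.

2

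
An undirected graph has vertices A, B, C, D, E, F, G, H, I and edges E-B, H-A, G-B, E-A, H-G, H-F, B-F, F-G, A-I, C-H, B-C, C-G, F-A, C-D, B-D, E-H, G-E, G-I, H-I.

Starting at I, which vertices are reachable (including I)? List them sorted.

Start at I.
Its neighbours: A, G, H.
Then their neighbours: B, C, E, F.
Then next layer: D.
Every vertex is now reached.

A, B, C, D, E, F, G, H, I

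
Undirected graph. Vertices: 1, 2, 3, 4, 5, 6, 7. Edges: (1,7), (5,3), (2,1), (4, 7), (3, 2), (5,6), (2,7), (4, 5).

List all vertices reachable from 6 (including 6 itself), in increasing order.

Start at 6.
Its neighbours: 5.
Then their neighbours: 3, 4.
Then next layer: 2, 7.
Then next layer: 1.
Every vertex is now reached.

1, 2, 3, 4, 5, 6, 7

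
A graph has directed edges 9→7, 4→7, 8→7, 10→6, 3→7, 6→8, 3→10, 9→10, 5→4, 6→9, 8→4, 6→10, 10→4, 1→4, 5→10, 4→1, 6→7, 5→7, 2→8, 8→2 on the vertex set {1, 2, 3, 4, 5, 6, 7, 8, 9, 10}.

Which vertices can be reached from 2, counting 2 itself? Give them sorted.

1, 2, 4, 7, 8

Start at 2.
Its neighbours: 8.
Then their neighbours: 4, 7.
Then next layer: 1.
Nothing further is reachable.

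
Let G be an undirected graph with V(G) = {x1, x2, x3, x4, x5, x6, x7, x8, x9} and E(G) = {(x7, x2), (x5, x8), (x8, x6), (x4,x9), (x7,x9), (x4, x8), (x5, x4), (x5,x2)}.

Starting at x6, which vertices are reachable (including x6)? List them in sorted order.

Start at x6.
Its neighbours: x8.
Then their neighbours: x4, x5.
Then next layer: x2, x9.
Then next layer: x7.
Nothing further is reachable.

x2, x4, x5, x6, x7, x8, x9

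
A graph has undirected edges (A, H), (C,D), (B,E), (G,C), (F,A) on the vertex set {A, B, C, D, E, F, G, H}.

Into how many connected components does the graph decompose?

From A: component {A, F, H}.
From B: component {B, E}.
From C: component {C, D, G}.
That's 3 components.

3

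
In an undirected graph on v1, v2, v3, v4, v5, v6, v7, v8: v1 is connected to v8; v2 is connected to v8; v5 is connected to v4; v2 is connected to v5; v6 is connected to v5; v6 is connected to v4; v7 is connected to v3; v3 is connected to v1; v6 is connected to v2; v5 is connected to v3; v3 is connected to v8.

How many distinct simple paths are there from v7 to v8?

v7–v3–v1–v8
v7–v3–v5–v2–v8
v7–v3–v5–v4–v6–v2–v8
v7–v3–v5–v6–v2–v8
v7–v3–v8

5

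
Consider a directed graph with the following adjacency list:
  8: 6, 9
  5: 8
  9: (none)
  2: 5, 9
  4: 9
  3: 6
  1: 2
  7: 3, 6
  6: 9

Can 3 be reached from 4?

Explore from 4.
Distance 1: reach 9.
The search from 4 is exhausted; no directed path reaches 3.

No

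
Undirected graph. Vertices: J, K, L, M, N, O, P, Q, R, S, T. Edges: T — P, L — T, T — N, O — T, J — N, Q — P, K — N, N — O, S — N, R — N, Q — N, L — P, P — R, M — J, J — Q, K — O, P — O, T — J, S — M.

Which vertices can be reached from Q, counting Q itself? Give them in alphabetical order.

Start at Q.
Its neighbours: J, N, P.
Then their neighbours: K, L, M, O, R, S, T.
Every vertex is now reached.

J, K, L, M, N, O, P, Q, R, S, T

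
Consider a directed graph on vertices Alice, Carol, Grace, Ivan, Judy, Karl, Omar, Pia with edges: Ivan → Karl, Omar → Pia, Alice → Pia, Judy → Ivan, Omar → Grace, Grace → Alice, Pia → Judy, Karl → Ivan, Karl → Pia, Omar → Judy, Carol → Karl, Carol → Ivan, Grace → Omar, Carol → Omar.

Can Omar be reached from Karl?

Explore from Karl.
Distance 1: reach Ivan, Pia.
Distance 2: reach Judy.
The search from Karl is exhausted; no directed path reaches Omar.

No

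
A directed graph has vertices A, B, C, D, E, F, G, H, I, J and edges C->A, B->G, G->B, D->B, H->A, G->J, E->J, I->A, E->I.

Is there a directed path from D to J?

Yes

Explore from D.
Distance 1: reach B.
Distance 2: reach G.
Distance 3: reach J.
Found J.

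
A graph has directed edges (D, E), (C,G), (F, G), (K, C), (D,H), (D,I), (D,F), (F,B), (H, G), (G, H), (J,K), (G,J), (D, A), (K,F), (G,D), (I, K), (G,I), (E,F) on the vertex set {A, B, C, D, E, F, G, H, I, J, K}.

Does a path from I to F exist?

Explore from I.
Distance 1: reach K.
Distance 2: reach C, F.
Found F.

Yes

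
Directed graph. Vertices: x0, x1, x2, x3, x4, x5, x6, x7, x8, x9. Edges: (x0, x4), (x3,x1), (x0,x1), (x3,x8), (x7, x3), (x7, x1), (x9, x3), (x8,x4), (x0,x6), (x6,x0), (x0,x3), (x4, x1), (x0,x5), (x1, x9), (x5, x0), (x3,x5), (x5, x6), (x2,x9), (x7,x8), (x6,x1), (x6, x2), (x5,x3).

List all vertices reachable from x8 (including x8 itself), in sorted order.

x0, x1, x2, x3, x4, x5, x6, x8, x9

Start at x8.
Its neighbours: x4.
Then their neighbours: x1.
Then next layer: x9.
Then next layer: x3.
Then next layer: x5.
Then next layer: x0, x6.
Then next layer: x2.
Nothing further is reachable.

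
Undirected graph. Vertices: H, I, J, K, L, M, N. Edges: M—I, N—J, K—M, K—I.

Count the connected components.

4

From H: component {H}.
From I: component {I, K, M}.
From J: component {J, N}.
From L: component {L}.
That's 4 components.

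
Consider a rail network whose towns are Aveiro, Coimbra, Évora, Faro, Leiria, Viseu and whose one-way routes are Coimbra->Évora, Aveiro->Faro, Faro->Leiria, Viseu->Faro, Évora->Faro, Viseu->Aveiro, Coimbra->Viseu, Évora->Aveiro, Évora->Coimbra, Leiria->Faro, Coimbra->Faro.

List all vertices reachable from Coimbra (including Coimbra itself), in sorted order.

Start at Coimbra.
Its neighbours: Évora, Faro, Viseu.
Then their neighbours: Aveiro, Leiria.
Every vertex is now reached.

Aveiro, Coimbra, Évora, Faro, Leiria, Viseu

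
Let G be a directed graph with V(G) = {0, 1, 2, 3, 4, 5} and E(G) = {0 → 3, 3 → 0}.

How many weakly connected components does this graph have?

5

From 0: component {0, 3}.
From 1: component {1}.
From 2: component {2}.
From 4: component {4}.
From 5: component {5}.
That's 5 components.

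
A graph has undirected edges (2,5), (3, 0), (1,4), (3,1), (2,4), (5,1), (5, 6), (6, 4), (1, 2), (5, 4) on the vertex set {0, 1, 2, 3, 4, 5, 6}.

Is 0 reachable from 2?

Explore from 2.
Distance 1: reach 1, 4, 5.
Distance 2: reach 3, 6.
Distance 3: reach 0.
Found 0.

Yes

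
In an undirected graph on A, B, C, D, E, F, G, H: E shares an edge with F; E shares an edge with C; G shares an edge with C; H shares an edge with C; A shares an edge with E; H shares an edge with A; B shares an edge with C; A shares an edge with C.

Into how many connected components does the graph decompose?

2

From A: component {A, B, C, E, F, G, H}.
From D: component {D}.
That's 2 components.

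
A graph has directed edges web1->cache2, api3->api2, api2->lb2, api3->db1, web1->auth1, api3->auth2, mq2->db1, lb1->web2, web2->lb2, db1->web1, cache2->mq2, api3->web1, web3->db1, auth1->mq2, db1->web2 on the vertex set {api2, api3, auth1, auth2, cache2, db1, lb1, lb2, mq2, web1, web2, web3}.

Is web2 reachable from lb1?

Yes

Explore from lb1.
Distance 1: reach web2.
Found web2.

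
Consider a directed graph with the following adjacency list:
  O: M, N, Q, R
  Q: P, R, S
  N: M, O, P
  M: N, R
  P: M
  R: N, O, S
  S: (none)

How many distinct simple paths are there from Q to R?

3

Q→P→M→N→O→R
Q→P→M→R
Q→R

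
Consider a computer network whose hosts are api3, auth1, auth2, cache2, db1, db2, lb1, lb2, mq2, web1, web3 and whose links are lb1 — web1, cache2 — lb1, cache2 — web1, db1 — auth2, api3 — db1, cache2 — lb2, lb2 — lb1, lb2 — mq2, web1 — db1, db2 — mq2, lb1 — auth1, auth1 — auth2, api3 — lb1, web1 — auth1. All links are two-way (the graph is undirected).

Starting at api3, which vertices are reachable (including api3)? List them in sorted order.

api3, auth1, auth2, cache2, db1, db2, lb1, lb2, mq2, web1

Start at api3.
Its neighbours: db1, lb1.
Then their neighbours: auth1, auth2, cache2, lb2, web1.
Then next layer: mq2.
Then next layer: db2.
Nothing further is reachable.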